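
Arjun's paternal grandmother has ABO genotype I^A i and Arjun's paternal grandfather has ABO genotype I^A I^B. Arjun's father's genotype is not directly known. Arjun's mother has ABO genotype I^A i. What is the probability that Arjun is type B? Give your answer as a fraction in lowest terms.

Arjun's father's ABO genotype from I^A i × I^A I^B: 1/4 I^A I^A, 1/4 I^A I^B, 1/4 I^A i, 1/4 I^B i.
Crossing each possibility with the mother I^A i and summing P(type B): 1/4·0 + 1/4·1/4 + 1/4·0 + 1/4·1/4 = 1/8.

1/8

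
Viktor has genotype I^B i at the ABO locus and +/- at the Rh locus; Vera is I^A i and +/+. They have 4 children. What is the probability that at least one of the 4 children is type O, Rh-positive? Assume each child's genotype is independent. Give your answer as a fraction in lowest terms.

ABO cross I^B i × I^A i → 1/4 O, 1/4 A, 1/4 B, 1/4 AB.
Rh cross +/- × +/+ → 1 Rh+; so P(type O, Rh-positive) = 1/4 × 1 = 1/4 per child.
P(none) = (3/4)^4 = 81/256; P(at least one) = 1 − 81/256 = 175/256.

175/256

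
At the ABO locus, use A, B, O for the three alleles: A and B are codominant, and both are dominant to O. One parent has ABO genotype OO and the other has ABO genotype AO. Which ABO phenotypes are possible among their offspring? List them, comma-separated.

O, A

Gametes from OO × AO give offspring ABO genotypes AO, OO, i.e. phenotypes O, A.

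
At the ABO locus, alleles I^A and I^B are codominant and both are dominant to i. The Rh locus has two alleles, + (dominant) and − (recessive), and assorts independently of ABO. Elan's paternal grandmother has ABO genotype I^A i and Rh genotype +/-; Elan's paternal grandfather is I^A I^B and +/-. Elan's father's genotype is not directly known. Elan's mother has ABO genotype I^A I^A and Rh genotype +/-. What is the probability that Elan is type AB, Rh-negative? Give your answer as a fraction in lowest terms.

Elan's father's ABO genotype from I^A i × I^A I^B: 1/4 I^A I^A, 1/4 I^A I^B, 1/4 I^A i, 1/4 I^B i.
Crossing each possibility with the mother I^A I^A and summing P(type AB): 1/4·0 + 1/4·1/2 + 1/4·0 + 1/4·1/2 = 1/4.
Similarly for Rh via the father's Rh distribution: P(Rh-) = 1/4.
Independent loci: 1/4 × 1/4 = 1/16.

1/16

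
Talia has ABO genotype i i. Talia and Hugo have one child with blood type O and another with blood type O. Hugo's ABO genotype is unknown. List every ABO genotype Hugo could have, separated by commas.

I^A i, I^B i, i i

For each candidate genotype of Hugo, check whether crossing it with i i can produce every observed child phenotype.
  I^A I^A → possible child types {A} ✗
  I^A I^B → possible child types {A, B} ✗
  I^A i → possible child types {O, A} ✓
  I^B I^B → possible child types {B} ✗
  I^B i → possible child types {O, B} ✓
  i i → possible child types {O} ✓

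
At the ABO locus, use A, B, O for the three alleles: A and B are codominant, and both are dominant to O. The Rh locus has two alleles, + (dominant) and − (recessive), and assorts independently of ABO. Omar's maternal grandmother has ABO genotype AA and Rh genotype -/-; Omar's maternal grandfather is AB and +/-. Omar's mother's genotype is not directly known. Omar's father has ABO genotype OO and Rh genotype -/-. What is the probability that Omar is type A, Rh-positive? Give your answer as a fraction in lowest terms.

3/16

Omar's mother's ABO genotype from AA × AB: 1/2 AA, 1/2 AB.
Crossing each possibility with the father OO and summing P(type A): 1/2·1 + 1/2·1/2 = 3/4.
Similarly for Rh via the mother's Rh distribution: P(Rh+) = 1/4.
Independent loci: 3/4 × 1/4 = 3/16.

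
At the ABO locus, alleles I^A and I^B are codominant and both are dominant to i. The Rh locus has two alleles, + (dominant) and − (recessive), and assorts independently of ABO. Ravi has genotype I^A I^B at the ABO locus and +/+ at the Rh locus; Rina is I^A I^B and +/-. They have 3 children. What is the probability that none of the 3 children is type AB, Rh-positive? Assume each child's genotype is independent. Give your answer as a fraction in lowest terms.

1/8

ABO cross I^A I^B × I^A I^B → 1/4 A, 1/4 B, 1/2 AB.
Rh cross +/+ × +/- → 1 Rh+; so P(type AB, Rh-positive) = 1/2 × 1 = 1/2 per child.
P(not type AB, Rh-positive) = 1/2 for one child; (1/2)^3 = 1/8.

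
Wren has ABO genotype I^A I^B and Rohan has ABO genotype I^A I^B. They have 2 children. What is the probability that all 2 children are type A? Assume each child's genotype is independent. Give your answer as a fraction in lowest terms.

1/16

ABO cross I^A I^B × I^A I^B → 1/4 A, 1/4 B, 1/2 AB.
So P(type A) = 1/4 per child.
All 2 independent: (1/4)^2 = 1/16.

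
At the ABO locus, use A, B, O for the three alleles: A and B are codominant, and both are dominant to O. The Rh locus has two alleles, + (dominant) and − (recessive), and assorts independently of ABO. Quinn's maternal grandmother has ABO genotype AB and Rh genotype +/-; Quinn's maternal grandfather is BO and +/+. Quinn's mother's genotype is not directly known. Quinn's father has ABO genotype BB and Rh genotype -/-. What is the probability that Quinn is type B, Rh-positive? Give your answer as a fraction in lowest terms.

Quinn's mother's ABO genotype from AB × BO: 1/4 AB, 1/4 AO, 1/4 BB, 1/4 BO.
Crossing each possibility with the father BB and summing P(type B): 1/4·1/2 + 1/4·1/2 + 1/4·1 + 1/4·1 = 3/4.
Similarly for Rh via the mother's Rh distribution: P(Rh+) = 3/4.
Independent loci: 3/4 × 3/4 = 9/16.

9/16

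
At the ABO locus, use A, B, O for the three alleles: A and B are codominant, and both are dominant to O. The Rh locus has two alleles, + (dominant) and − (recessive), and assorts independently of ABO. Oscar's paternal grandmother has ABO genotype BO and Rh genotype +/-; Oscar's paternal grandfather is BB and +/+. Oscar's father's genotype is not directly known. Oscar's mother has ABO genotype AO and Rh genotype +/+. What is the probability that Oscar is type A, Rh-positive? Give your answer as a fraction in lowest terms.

Oscar's father's ABO genotype from BO × BB: 1/2 BB, 1/2 BO.
Crossing each possibility with the mother AO and summing P(type A): 1/2·0 + 1/2·1/4 = 1/8.
Similarly for Rh via the father's Rh distribution: P(Rh+) = 1.
Independent loci: 1/8 × 1 = 1/8.

1/8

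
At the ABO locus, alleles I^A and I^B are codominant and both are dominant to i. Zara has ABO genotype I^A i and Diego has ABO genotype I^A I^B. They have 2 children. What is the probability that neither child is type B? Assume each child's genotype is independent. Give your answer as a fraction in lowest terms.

9/16

ABO cross I^A i × I^A I^B → 1/2 A, 1/4 B, 1/4 AB.
So P(type B) = 1/4 per child.
P(not type B) = 3/4 for one child; (3/4)^2 = 9/16.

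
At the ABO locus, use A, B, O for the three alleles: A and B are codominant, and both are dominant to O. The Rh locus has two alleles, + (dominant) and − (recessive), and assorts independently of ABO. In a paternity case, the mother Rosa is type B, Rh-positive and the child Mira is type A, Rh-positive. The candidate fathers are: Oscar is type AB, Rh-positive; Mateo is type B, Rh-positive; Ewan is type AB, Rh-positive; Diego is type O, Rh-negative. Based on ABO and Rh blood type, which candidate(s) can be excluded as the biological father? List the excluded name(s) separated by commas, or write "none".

Mateo, Diego

A candidate is excluded only if no genotype consistent with his phenotype could produce a type A, Rh-positive child with a type B, Rh-positive mother.
Mateo (type B, Rh+): no genotype consistent with that phenotype can produce a type-A Rh+ child with a type-B mother.
Diego (type O, Rh-): no genotype consistent with that phenotype can produce a type-A Rh+ child with a type-B mother.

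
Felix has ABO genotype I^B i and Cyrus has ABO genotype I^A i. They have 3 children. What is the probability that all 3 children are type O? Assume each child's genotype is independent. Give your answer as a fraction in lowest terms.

1/64

ABO cross I^B i × I^A i → 1/4 O, 1/4 A, 1/4 B, 1/4 AB.
So P(type O) = 1/4 per child.
All 3 independent: (1/4)^3 = 1/64.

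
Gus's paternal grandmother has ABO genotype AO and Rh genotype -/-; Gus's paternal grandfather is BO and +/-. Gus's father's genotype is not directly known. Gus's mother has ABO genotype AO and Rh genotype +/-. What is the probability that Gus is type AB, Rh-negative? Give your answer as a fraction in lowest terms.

Gus's father's ABO genotype from AO × BO: 1/4 AB, 1/4 AO, 1/4 BO, 1/4 OO.
Crossing each possibility with the mother AO and summing P(type AB): 1/4·1/4 + 1/4·0 + 1/4·1/4 + 1/4·0 = 1/8.
Similarly for Rh via the father's Rh distribution: P(Rh-) = 3/8.
Independent loci: 1/8 × 3/8 = 3/64.

3/64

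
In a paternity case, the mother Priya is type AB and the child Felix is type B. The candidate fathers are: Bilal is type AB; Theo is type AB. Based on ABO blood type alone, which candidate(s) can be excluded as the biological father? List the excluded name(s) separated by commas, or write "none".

A candidate is excluded only if no genotype consistent with his phenotype could produce a type B child with a type AB mother.
Every candidate has at least one consistent genotype combination, so none can be excluded.

none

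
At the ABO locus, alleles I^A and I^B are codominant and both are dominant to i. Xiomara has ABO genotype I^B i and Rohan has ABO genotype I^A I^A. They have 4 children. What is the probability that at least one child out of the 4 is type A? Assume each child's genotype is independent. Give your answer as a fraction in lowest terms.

15/16

ABO cross I^B i × I^A I^A → 1/2 A, 1/2 AB.
So P(type A) = 1/2 per child.
P(none) = (1/2)^4 = 1/16; P(at least one) = 1 − 1/16 = 15/16.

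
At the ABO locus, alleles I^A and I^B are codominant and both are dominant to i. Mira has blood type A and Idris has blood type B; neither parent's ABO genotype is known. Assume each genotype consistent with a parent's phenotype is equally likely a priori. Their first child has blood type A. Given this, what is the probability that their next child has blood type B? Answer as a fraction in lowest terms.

1/12

Possible genotypes: Mira ∈ {I^A I^A, I^A i}; Idris ∈ {I^B I^B, I^B i}.
Weight each parental genotype pair by prior × P(type-A child):
  I^A I^A × I^B i: posterior weight 2/3; P(next child type B) = 0.
  I^A i × I^B i: posterior weight 1/3; P(next child type B) = 1/4.
Weighted sum = 1/12.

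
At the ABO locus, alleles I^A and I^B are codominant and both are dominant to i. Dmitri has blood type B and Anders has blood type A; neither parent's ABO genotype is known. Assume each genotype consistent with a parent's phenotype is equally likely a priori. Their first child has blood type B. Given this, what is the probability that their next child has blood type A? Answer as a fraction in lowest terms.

Possible genotypes: Dmitri ∈ {I^B I^B, I^B i}; Anders ∈ {I^A I^A, I^A i}.
Weight each parental genotype pair by prior × P(type-B child):
  I^B I^B × I^A i: posterior weight 2/3; P(next child type A) = 0.
  I^B i × I^A i: posterior weight 1/3; P(next child type A) = 1/4.
Weighted sum = 1/12.

1/12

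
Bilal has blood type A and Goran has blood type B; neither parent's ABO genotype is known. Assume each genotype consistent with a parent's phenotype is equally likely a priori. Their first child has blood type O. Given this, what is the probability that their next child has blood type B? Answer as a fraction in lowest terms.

Possible genotypes: Bilal ∈ {I^A I^A, I^A i}; Goran ∈ {I^B I^B, I^B i}.
Weight each parental genotype pair by prior × P(type-O child):
  I^A i × I^B i: posterior weight 1; P(next child type B) = 1/4.
Weighted sum = 1/4.

1/4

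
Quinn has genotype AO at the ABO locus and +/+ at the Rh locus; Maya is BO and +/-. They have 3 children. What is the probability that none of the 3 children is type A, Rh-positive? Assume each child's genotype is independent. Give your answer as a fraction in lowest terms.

ABO cross AO × BO → 1/4 O, 1/4 A, 1/4 B, 1/4 AB.
Rh cross +/+ × +/- → 1 Rh+; so P(type A, Rh-positive) = 1/4 × 1 = 1/4 per child.
P(not type A, Rh-positive) = 3/4 for one child; (3/4)^3 = 27/64.

27/64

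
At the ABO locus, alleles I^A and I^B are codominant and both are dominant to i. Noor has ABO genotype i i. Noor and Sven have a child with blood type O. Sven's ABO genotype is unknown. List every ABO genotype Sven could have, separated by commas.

For each candidate genotype of Sven, check whether crossing it with i i can produce every observed child phenotype.
  I^A I^A → possible child types {A} ✗
  I^A I^B → possible child types {A, B} ✗
  I^A i → possible child types {O, A} ✓
  I^B I^B → possible child types {B} ✗
  I^B i → possible child types {O, B} ✓
  i i → possible child types {O} ✓

I^A i, I^B i, i i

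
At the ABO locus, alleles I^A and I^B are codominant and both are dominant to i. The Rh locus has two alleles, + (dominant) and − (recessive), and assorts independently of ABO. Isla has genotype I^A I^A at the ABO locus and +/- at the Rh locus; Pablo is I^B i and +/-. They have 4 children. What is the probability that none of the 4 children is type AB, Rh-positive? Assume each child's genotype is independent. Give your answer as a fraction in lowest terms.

ABO cross I^A I^A × I^B i → 1/2 A, 1/2 AB.
Rh cross +/- × +/- → 3/4 Rh+, 1/4 Rh-; so P(type AB, Rh-positive) = 1/2 × 3/4 = 3/8 per child.
P(not type AB, Rh-positive) = 5/8 for one child; (5/8)^4 = 625/4096.

625/4096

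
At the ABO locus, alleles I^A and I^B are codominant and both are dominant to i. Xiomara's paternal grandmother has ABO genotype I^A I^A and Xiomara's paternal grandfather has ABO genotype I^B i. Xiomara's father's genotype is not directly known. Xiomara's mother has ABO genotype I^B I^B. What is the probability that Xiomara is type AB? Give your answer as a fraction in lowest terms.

1/2

Xiomara's father's ABO genotype from I^A I^A × I^B i: 1/2 I^A I^B, 1/2 I^A i.
Crossing each possibility with the mother I^B I^B and summing P(type AB): 1/2·1/2 + 1/2·1/2 = 1/2.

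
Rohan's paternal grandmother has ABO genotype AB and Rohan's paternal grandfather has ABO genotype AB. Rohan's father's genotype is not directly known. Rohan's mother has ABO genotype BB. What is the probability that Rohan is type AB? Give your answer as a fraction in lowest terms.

1/2

Rohan's father's ABO genotype from AB × AB: 1/4 AA, 1/2 AB, 1/4 BB.
Crossing each possibility with the mother BB and summing P(type AB): 1/4·1 + 1/2·1/2 + 1/4·0 = 1/2.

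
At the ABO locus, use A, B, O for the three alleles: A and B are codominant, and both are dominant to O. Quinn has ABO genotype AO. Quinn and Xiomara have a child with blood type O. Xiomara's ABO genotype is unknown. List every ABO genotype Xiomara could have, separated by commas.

For each candidate genotype of Xiomara, check whether crossing it with AO can produce every observed child phenotype.
  AA → possible child types {A} ✗
  AB → possible child types {A, B, AB} ✗
  AO → possible child types {O, A} ✓
  BB → possible child types {B, AB} ✗
  BO → possible child types {O, A, B, AB} ✓
  OO → possible child types {O, A} ✓

AO, BO, OO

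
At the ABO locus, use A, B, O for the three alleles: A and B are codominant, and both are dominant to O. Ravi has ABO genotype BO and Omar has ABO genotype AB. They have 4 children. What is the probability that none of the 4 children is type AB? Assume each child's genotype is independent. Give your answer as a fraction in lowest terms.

ABO cross BO × AB → 1/4 A, 1/2 B, 1/4 AB.
So P(type AB) = 1/4 per child.
P(not type AB) = 3/4 for one child; (3/4)^4 = 81/256.

81/256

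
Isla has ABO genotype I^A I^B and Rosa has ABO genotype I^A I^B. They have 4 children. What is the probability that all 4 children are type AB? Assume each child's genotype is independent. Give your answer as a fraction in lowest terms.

1/16

ABO cross I^A I^B × I^A I^B → 1/4 A, 1/4 B, 1/2 AB.
So P(type AB) = 1/2 per child.
All 4 independent: (1/2)^4 = 1/16.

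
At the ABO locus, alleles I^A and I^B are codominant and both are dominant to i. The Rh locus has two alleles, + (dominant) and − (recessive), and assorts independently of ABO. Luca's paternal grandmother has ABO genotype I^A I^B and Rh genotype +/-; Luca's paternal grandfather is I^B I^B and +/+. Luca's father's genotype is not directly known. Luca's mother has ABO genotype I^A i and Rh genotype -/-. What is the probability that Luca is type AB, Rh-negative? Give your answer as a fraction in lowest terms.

3/32

Luca's father's ABO genotype from I^A I^B × I^B I^B: 1/2 I^A I^B, 1/2 I^B I^B.
Crossing each possibility with the mother I^A i and summing P(type AB): 1/2·1/4 + 1/2·1/2 = 3/8.
Similarly for Rh via the father's Rh distribution: P(Rh-) = 1/4.
Independent loci: 3/8 × 1/4 = 3/32.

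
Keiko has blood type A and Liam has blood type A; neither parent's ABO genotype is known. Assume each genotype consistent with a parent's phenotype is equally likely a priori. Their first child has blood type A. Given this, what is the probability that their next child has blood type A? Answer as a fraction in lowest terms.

19/20

Possible genotypes: Keiko ∈ {AA, AO}; Liam ∈ {AA, AO}.
Weight each parental genotype pair by prior × P(type-A child):
  AA × AA: posterior weight 4/15; P(next child type A) = 1.
  AA × AO: posterior weight 4/15; P(next child type A) = 1.
  AO × AA: posterior weight 4/15; P(next child type A) = 1.
  AO × AO: posterior weight 1/5; P(next child type A) = 3/4.
Weighted sum = 19/20.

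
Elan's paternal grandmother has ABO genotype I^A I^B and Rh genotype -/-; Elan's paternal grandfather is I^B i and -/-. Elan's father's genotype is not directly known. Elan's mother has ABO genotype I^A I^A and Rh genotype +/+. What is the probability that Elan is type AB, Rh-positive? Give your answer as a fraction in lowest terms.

Elan's father's ABO genotype from I^A I^B × I^B i: 1/4 I^A I^B, 1/4 I^A i, 1/4 I^B I^B, 1/4 I^B i.
Crossing each possibility with the mother I^A I^A and summing P(type AB): 1/4·1/2 + 1/4·0 + 1/4·1 + 1/4·1/2 = 1/2.
Similarly for Rh via the father's Rh distribution: P(Rh+) = 1.
Independent loci: 1/2 × 1 = 1/2.

1/2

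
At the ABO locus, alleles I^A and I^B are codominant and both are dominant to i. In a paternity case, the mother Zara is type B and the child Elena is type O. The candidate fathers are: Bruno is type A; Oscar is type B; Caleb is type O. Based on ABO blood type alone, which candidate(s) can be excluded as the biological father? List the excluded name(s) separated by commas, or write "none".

none

A candidate is excluded only if no genotype consistent with his phenotype could produce a type O child with a type B mother.
Every candidate has at least one consistent genotype combination, so none can be excluded.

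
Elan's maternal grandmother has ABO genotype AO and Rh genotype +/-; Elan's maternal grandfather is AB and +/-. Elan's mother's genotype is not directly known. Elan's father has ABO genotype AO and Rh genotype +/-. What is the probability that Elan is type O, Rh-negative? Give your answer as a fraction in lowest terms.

Elan's mother's ABO genotype from AO × AB: 1/4 AA, 1/4 AB, 1/4 AO, 1/4 BO.
Crossing each possibility with the father AO and summing P(type O): 1/4·0 + 1/4·0 + 1/4·1/4 + 1/4·1/4 = 1/8.
Similarly for Rh via the mother's Rh distribution: P(Rh-) = 1/4.
Independent loci: 1/8 × 1/4 = 1/32.

1/32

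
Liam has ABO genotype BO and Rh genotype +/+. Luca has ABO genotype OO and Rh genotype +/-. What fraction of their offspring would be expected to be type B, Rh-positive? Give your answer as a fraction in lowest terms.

1/2

ABO cross BO × OO → offspring phenotypes: 1/2 O, 1/2 B.
Rh cross +/+ × +/- → 1 Rh+.
Independent loci: P(type B, Rh-positive) = 1/2 × 1 = 1/2.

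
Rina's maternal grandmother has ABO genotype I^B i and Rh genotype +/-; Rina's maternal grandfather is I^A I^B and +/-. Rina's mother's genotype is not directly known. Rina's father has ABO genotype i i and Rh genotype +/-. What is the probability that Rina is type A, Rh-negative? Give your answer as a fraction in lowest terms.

1/16

Rina's mother's ABO genotype from I^B i × I^A I^B: 1/4 I^A I^B, 1/4 I^A i, 1/4 I^B I^B, 1/4 I^B i.
Crossing each possibility with the father i i and summing P(type A): 1/4·1/2 + 1/4·1/2 + 1/4·0 + 1/4·0 = 1/4.
Similarly for Rh via the mother's Rh distribution: P(Rh-) = 1/4.
Independent loci: 1/4 × 1/4 = 1/16.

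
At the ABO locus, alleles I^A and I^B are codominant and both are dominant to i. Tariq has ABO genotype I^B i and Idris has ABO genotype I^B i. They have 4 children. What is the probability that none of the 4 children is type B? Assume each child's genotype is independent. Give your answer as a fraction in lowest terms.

1/256

ABO cross I^B i × I^B i → 1/4 O, 3/4 B.
So P(type B) = 3/4 per child.
P(not type B) = 1/4 for one child; (1/4)^4 = 1/256.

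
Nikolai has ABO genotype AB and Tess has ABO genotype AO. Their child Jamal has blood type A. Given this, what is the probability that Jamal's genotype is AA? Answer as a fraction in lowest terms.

1/2

Cross AB × AO → 1/4 AA, 1/4 AB, 1/4 AO, 1/4 BO.
Type-A genotypes among offspring: AA (1/4), AO (1/4); total 1/2.
P(AA | type A) = (1/4) / (1/2) = 1/2.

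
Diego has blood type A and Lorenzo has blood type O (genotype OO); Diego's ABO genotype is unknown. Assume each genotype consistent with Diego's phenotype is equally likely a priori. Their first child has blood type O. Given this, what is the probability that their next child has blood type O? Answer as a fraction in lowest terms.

1/2

Possible genotypes: Diego ∈ {AA, AO}; Lorenzo ∈ {OO}.
Weight each parental genotype pair by prior × P(type-O child):
  AO × OO: posterior weight 1; P(next child type O) = 1/2.
Weighted sum = 1/2.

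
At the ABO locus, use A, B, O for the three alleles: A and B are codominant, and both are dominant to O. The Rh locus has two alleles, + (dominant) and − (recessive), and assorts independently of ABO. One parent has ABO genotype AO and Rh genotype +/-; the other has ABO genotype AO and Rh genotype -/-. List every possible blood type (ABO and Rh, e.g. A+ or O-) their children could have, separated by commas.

O+, O-, A+, A-

Gametes from AO × AO give offspring ABO genotypes AA, AO, OO, i.e. phenotypes O, A.
Rh cross +/- × -/- → phenotypes Rh+, Rh-.
Combining independently: O+, O-, A+, A-.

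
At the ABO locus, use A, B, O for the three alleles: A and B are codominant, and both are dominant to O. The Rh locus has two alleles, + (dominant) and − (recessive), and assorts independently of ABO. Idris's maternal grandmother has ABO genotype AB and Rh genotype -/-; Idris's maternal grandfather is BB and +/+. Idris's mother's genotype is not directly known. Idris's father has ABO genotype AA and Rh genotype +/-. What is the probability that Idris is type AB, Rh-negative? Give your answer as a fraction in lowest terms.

3/16

Idris's mother's ABO genotype from AB × BB: 1/2 AB, 1/2 BB.
Crossing each possibility with the father AA and summing P(type AB): 1/2·1/2 + 1/2·1 = 3/4.
Similarly for Rh via the mother's Rh distribution: P(Rh-) = 1/4.
Independent loci: 3/4 × 1/4 = 3/16.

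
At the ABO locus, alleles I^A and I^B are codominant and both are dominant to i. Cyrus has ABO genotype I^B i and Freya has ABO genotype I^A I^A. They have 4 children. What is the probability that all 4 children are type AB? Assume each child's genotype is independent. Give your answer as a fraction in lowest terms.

1/16

ABO cross I^B i × I^A I^A → 1/2 A, 1/2 AB.
So P(type AB) = 1/2 per child.
All 4 independent: (1/2)^4 = 1/16.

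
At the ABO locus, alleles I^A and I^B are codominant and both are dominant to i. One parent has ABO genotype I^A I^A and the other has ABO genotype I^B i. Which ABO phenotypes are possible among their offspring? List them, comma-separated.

Gametes from I^A I^A × I^B i give offspring ABO genotypes I^A I^B, I^A i, i.e. phenotypes A, AB.

A, AB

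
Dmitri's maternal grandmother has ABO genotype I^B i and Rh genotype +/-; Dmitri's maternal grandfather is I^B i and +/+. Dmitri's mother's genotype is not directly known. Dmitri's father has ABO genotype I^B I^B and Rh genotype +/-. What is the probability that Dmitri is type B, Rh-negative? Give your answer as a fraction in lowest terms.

Dmitri's mother's ABO genotype from I^B i × I^B i: 1/4 I^B I^B, 1/2 I^B i, 1/4 i i.
Crossing each possibility with the father I^B I^B and summing P(type B): 1/4·1 + 1/2·1 + 1/4·1 = 1.
Similarly for Rh via the mother's Rh distribution: P(Rh-) = 1/8.
Independent loci: 1 × 1/8 = 1/8.

1/8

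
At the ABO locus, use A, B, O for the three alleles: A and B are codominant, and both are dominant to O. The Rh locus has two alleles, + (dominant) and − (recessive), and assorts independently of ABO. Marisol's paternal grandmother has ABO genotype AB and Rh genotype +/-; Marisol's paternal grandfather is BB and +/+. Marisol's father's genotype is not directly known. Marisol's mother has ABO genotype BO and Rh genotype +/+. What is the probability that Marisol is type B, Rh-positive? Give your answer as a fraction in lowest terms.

3/4

Marisol's father's ABO genotype from AB × BB: 1/2 AB, 1/2 BB.
Crossing each possibility with the mother BO and summing P(type B): 1/2·1/2 + 1/2·1 = 3/4.
Similarly for Rh via the father's Rh distribution: P(Rh+) = 1.
Independent loci: 3/4 × 1 = 3/4.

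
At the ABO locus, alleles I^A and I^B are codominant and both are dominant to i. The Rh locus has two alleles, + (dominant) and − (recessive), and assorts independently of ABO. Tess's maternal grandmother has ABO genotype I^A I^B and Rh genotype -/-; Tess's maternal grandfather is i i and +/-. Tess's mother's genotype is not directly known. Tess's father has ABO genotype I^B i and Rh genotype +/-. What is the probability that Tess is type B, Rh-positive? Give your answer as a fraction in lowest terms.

Tess's mother's ABO genotype from I^A I^B × i i: 1/2 I^A i, 1/2 I^B i.
Crossing each possibility with the father I^B i and summing P(type B): 1/2·1/4 + 1/2·3/4 = 1/2.
Similarly for Rh via the mother's Rh distribution: P(Rh+) = 5/8.
Independent loci: 1/2 × 5/8 = 5/16.

5/16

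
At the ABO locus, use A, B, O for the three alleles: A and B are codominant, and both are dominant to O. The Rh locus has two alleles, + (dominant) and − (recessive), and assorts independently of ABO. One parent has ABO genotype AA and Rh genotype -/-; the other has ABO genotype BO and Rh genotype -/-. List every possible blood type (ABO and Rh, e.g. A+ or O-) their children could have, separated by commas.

A-, AB-

Gametes from AA × BO give offspring ABO genotypes AB, AO, i.e. phenotypes A, AB.
Rh cross -/- × -/- → phenotypes Rh-.
Combining independently: A-, AB-.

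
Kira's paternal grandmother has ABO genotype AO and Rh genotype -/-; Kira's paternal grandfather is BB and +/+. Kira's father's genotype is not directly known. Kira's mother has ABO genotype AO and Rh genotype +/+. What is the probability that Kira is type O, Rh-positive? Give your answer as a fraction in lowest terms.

1/8

Kira's father's ABO genotype from AO × BB: 1/2 AB, 1/2 BO.
Crossing each possibility with the mother AO and summing P(type O): 1/2·0 + 1/2·1/4 = 1/8.
Similarly for Rh via the father's Rh distribution: P(Rh+) = 1.
Independent loci: 1/8 × 1 = 1/8.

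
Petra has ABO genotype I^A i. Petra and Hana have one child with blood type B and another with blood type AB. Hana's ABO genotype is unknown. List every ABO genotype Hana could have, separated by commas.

For each candidate genotype of Hana, check whether crossing it with I^A i can produce every observed child phenotype.
  I^A I^A → possible child types {A} ✗
  I^A I^B → possible child types {A, B, AB} ✓
  I^A i → possible child types {O, A} ✗
  I^B I^B → possible child types {B, AB} ✓
  I^B i → possible child types {O, A, B, AB} ✓
  i i → possible child types {O, A} ✗

I^A I^B, I^B I^B, I^B i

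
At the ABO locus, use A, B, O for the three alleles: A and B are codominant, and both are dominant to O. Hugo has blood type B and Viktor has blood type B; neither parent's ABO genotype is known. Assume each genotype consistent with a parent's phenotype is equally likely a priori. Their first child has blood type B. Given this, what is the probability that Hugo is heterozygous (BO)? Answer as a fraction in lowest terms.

7/15

Possible genotypes: Hugo ∈ {BB, BO}; Viktor ∈ {BB, BO}.
Weight each parental genotype pair by prior × P(type-B child):
  BB × BB: posterior weight 4/15.
  BB × BO: posterior weight 4/15.
  BO × BB: posterior weight 4/15.
  BO × BO: posterior weight 1/5.
Sum the posterior weight over pairs where Hugo is BO: 7/15.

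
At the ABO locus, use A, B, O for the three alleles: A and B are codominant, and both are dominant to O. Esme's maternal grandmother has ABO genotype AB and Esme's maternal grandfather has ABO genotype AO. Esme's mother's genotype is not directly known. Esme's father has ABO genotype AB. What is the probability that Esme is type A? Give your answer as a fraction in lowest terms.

Esme's mother's ABO genotype from AB × AO: 1/4 AA, 1/4 AB, 1/4 AO, 1/4 BO.
Crossing each possibility with the father AB and summing P(type A): 1/4·1/2 + 1/4·1/4 + 1/4·1/2 + 1/4·1/4 = 3/8.

3/8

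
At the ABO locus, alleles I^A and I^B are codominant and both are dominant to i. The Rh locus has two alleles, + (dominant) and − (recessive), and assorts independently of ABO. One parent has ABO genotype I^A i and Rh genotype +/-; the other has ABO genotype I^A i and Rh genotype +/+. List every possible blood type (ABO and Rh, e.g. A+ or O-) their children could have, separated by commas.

Gametes from I^A i × I^A i give offspring ABO genotypes I^A I^A, I^A i, i i, i.e. phenotypes O, A.
Rh cross +/- × +/+ → phenotypes Rh+.
Combining independently: O+, A+.

O+, A+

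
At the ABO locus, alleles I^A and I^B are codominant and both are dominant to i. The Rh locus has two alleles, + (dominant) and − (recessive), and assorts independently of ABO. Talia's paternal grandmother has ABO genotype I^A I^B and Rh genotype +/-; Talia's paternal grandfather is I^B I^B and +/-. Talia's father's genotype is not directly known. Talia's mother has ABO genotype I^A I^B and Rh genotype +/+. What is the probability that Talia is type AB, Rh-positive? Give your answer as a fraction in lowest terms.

Talia's father's ABO genotype from I^A I^B × I^B I^B: 1/2 I^A I^B, 1/2 I^B I^B.
Crossing each possibility with the mother I^A I^B and summing P(type AB): 1/2·1/2 + 1/2·1/2 = 1/2.
Similarly for Rh via the father's Rh distribution: P(Rh+) = 1.
Independent loci: 1/2 × 1 = 1/2.

1/2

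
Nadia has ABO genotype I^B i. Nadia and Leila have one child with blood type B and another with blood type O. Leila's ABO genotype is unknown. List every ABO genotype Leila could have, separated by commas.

I^A i, I^B i, i i

For each candidate genotype of Leila, check whether crossing it with I^B i can produce every observed child phenotype.
  I^A I^A → possible child types {A, AB} ✗
  I^A I^B → possible child types {A, B, AB} ✗
  I^A i → possible child types {O, A, B, AB} ✓
  I^B I^B → possible child types {B} ✗
  I^B i → possible child types {O, B} ✓
  i i → possible child types {O, B} ✓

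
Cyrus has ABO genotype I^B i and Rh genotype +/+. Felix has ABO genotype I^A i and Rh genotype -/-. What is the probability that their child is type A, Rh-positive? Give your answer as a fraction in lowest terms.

ABO cross I^B i × I^A i → offspring phenotypes: 1/4 O, 1/4 A, 1/4 B, 1/4 AB.
Rh cross +/+ × -/- → 1 Rh+.
Independent loci: P(type A, Rh-positive) = 1/4 × 1 = 1/4.

1/4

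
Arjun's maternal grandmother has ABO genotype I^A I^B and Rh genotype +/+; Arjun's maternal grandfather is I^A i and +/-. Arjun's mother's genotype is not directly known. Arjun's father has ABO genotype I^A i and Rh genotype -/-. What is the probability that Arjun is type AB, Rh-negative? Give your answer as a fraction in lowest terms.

1/32

Arjun's mother's ABO genotype from I^A I^B × I^A i: 1/4 I^A I^A, 1/4 I^A I^B, 1/4 I^A i, 1/4 I^B i.
Crossing each possibility with the father I^A i and summing P(type AB): 1/4·0 + 1/4·1/4 + 1/4·0 + 1/4·1/4 = 1/8.
Similarly for Rh via the mother's Rh distribution: P(Rh-) = 1/4.
Independent loci: 1/8 × 1/4 = 1/32.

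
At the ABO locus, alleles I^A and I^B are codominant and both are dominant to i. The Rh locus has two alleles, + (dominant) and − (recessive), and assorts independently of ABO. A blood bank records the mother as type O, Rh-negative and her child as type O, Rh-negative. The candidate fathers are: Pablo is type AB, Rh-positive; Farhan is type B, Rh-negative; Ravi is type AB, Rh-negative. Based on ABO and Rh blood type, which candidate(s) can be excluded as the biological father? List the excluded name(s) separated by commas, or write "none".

Pablo, Ravi

A candidate is excluded only if no genotype consistent with his phenotype could produce a type O, Rh-negative child with a type O, Rh-negative mother.
Pablo (type AB, Rh+): no genotype consistent with that phenotype can produce a type-O Rh- child with a type-O mother.
Ravi (type AB, Rh-): no genotype consistent with that phenotype can produce a type-O Rh- child with a type-O mother.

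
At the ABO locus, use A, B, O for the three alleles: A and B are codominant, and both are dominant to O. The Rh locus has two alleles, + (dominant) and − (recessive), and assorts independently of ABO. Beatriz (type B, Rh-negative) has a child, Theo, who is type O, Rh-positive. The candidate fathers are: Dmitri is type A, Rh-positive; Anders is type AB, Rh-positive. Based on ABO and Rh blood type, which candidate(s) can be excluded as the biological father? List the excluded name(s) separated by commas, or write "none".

Anders

A candidate is excluded only if no genotype consistent with his phenotype could produce a type O, Rh-positive child with a type B, Rh-negative mother.
Anders (type AB, Rh+): no genotype consistent with that phenotype can produce a type-O Rh+ child with a type-B mother.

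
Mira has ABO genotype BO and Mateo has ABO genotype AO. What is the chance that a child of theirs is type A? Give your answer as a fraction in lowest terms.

ABO cross BO × AO → offspring phenotypes: 1/4 O, 1/4 A, 1/4 B, 1/4 AB.
So P(type A) = 1/4.

1/4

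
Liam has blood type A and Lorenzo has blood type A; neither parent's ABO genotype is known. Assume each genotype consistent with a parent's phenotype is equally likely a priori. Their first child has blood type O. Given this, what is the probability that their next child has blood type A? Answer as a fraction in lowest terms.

Possible genotypes: Liam ∈ {I^A I^A, I^A i}; Lorenzo ∈ {I^A I^A, I^A i}.
Weight each parental genotype pair by prior × P(type-O child):
  I^A i × I^A i: posterior weight 1; P(next child type A) = 3/4.
Weighted sum = 3/4.

3/4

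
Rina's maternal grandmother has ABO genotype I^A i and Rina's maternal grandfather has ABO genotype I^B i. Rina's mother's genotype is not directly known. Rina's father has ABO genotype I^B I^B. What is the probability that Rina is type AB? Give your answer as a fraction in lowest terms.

1/4

Rina's mother's ABO genotype from I^A i × I^B i: 1/4 I^A I^B, 1/4 I^A i, 1/4 I^B i, 1/4 i i.
Crossing each possibility with the father I^B I^B and summing P(type AB): 1/4·1/2 + 1/4·1/2 + 1/4·0 + 1/4·0 = 1/4.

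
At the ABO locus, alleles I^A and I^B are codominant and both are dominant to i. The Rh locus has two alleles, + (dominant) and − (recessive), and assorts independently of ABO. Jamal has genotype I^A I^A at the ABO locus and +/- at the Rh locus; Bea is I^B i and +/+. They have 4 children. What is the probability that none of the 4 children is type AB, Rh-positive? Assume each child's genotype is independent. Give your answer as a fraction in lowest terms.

1/16

ABO cross I^A I^A × I^B i → 1/2 A, 1/2 AB.
Rh cross +/- × +/+ → 1 Rh+; so P(type AB, Rh-positive) = 1/2 × 1 = 1/2 per child.
P(not type AB, Rh-positive) = 1/2 for one child; (1/2)^4 = 1/16.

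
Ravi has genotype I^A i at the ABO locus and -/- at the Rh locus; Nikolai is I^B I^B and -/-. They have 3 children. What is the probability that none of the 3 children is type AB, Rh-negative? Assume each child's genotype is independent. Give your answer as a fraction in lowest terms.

ABO cross I^A i × I^B I^B → 1/2 B, 1/2 AB.
Rh cross -/- × -/- → 1 Rh-; so P(type AB, Rh-negative) = 1/2 × 1 = 1/2 per child.
P(not type AB, Rh-negative) = 1/2 for one child; (1/2)^3 = 1/8.

1/8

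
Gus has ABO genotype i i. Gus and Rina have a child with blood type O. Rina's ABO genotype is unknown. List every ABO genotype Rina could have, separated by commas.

For each candidate genotype of Rina, check whether crossing it with i i can produce every observed child phenotype.
  I^A I^A → possible child types {A} ✗
  I^A I^B → possible child types {A, B} ✗
  I^A i → possible child types {O, A} ✓
  I^B I^B → possible child types {B} ✗
  I^B i → possible child types {O, B} ✓
  i i → possible child types {O} ✓

I^A i, I^B i, i i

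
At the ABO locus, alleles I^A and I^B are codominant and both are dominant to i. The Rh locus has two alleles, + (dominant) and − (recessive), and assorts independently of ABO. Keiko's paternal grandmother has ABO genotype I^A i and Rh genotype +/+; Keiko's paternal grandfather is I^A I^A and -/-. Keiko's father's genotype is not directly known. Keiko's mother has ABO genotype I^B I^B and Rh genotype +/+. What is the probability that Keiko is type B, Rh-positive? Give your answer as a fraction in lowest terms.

Keiko's father's ABO genotype from I^A i × I^A I^A: 1/2 I^A I^A, 1/2 I^A i.
Crossing each possibility with the mother I^B I^B and summing P(type B): 1/2·0 + 1/2·1/2 = 1/4.
Similarly for Rh via the father's Rh distribution: P(Rh+) = 1.
Independent loci: 1/4 × 1 = 1/4.

1/4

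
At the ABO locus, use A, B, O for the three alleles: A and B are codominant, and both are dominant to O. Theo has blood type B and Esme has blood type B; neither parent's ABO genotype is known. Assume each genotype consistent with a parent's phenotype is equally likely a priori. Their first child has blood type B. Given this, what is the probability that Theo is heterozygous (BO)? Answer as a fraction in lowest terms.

7/15

Possible genotypes: Theo ∈ {BB, BO}; Esme ∈ {BB, BO}.
Weight each parental genotype pair by prior × P(type-B child):
  BB × BB: posterior weight 4/15.
  BB × BO: posterior weight 4/15.
  BO × BB: posterior weight 4/15.
  BO × BO: posterior weight 1/5.
Sum the posterior weight over pairs where Theo is BO: 7/15.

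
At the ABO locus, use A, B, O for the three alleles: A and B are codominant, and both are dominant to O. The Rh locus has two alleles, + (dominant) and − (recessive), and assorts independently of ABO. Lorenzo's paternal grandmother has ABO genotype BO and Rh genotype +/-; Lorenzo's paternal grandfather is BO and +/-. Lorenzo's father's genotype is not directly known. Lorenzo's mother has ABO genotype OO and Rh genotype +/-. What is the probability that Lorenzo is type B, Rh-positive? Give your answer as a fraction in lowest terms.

3/8

Lorenzo's father's ABO genotype from BO × BO: 1/4 BB, 1/2 BO, 1/4 OO.
Crossing each possibility with the mother OO and summing P(type B): 1/4·1 + 1/2·1/2 + 1/4·0 = 1/2.
Similarly for Rh via the father's Rh distribution: P(Rh+) = 3/4.
Independent loci: 1/2 × 3/4 = 3/8.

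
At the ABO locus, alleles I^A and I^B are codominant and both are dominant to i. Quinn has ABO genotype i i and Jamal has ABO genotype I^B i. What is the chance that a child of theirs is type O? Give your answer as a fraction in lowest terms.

1/2

ABO cross i i × I^B i → offspring phenotypes: 1/2 O, 1/2 B.
So P(type O) = 1/2.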